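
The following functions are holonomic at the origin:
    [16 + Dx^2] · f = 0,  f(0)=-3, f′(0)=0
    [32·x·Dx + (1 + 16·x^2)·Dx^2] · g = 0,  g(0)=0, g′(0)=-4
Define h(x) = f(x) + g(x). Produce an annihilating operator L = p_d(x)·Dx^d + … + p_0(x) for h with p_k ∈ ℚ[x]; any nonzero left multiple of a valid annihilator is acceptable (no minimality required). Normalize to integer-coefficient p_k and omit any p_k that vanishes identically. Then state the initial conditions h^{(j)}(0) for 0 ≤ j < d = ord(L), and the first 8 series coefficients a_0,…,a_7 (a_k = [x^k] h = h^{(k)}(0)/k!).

f: a_k = -3, 0, 24, 0, -32, 0, 256/15, 0, …
g: a_k = 0, -4, 0, 64/3, 0, -1024/5, 0, 16384/7, …
Sum ⇒ L₀ = lclm(L_f,L_g) in ℚ(x)⟨Dx⟩.
L = (-5632·x + 114688·x^3 + 131072·x^5)·Dx + (-16 + 1792·x^2 + 36864·x^4 + 65536·x^6)·Dx^2 + (-352·x + 7168·x^3 + 8192·x^5)·Dx^3 + (-1 + 112·x^2 + 2304·x^4 + 4096·x^6)·Dx^4  (order 4).
h: a_k = -3, -4, 24, 64/3, -32, -1024/5, 256/15, 16384/7, …
ICs: h(0) = -3, h′(0) = -4, h′′(0) = 48, h′′′(0) = 128.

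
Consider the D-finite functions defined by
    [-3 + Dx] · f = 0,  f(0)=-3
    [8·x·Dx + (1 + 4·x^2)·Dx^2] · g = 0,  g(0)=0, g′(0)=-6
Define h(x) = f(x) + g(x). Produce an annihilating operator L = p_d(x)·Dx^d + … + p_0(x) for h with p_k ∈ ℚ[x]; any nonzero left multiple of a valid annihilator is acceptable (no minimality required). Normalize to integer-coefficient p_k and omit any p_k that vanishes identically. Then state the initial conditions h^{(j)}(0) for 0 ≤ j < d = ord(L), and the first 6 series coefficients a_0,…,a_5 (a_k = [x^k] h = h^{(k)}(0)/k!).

f: a_k = -3, -9, -27/2, -27/2, -81/8, -243/40, …
g: a_k = 0, -6, 0, 8, 0, -96/5, …
L₀ := lclm(L_f,L_g); ord L₀ ≤ 1+2.
L = (24 - 72·x - 288·x^2 - 288·x^3)·Dx + (-17 + 24·x^2 - 144·x^4)·Dx^2 + (3 + 8·x + 24·x^2 + 32·x^3 + 48·x^4)·Dx^3  (order 3).
h: a_k = -3, -15, -27/2, -11/2, -81/8, -1011/40, …
ICs: h(0) = -3, h′(0) = -15, h′′(0) = -27.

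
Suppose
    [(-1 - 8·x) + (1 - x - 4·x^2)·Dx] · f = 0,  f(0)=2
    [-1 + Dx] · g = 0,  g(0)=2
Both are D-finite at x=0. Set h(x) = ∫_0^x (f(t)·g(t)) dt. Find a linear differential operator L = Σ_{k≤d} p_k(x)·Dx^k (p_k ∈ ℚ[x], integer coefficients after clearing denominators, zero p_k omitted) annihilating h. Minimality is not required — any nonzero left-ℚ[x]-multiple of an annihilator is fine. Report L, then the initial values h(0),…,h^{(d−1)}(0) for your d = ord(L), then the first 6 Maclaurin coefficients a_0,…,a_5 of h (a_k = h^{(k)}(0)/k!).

L = (2 + 7·x - 4·x^2)·Dx + (-1 + x + 4·x^2)·Dx^2  (order 2).
h: a_k = 0, 4, 4, 26/3, 44/3, 977/30, …
ICs: h(0) = 0, h′(0) = 4.

f: a_k = 2, 2, 10, 18, 58, 130, …
g: a_k = 2, 2, 1, 1/3, 1/12, 1/60, …
Product ⇒ symmetric product L₀, ord ≤ 1.
Integrate: L := L₀·Dx.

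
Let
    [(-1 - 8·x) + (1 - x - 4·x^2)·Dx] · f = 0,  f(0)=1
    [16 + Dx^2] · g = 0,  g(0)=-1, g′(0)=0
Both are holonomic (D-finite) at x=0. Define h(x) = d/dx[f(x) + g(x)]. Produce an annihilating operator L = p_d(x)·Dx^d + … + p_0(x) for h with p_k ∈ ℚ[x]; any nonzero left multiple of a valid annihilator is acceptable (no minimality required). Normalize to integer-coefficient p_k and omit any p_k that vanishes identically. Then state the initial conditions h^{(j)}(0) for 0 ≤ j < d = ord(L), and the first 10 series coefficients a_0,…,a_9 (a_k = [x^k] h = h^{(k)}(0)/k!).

L = (6848 + 35072·x + 150784·x^2 + 87040·x^3 + 204800·x^4 + 147456·x^5 + 196608·x^6) + (-560 - 4048·x + 5184·x^2 + 13952·x^3 + 2560·x^4 + 18432·x^5 + 57344·x^6 + 65536·x^7)·Dx + (428 + 2192·x + 9424·x^2 + 5440·x^3 + 12800·x^4 + 9216·x^5 + 12288·x^6)·Dx^2 + (-35 - 253·x + 324·x^2 + 872·x^3 + 160·x^4 + 1152·x^5 + 3584·x^6 + 4096·x^7)·Dx^3  (order 3).
h: a_k = 1, 26, 27, 220/3, 325, 16802/15, 3087, 2931704/315, 26361, 215156342/2835, …
ICs: h(0) = 1, h′(0) = 26, h′′(0) = 54.

f: a_k = 1, 1, 5, 9, 29, 65, 181, 441, 1165, 2929, …
g: a_k = -1, 0, 8, 0, -32/3, 0, 256/45, 0, -512/315, 0, …
h₀=f+g: left-lcm gives L₀, ord ≤ 3.
Differentiate: ansatz ord ≤ ord L₀ ⇒ L.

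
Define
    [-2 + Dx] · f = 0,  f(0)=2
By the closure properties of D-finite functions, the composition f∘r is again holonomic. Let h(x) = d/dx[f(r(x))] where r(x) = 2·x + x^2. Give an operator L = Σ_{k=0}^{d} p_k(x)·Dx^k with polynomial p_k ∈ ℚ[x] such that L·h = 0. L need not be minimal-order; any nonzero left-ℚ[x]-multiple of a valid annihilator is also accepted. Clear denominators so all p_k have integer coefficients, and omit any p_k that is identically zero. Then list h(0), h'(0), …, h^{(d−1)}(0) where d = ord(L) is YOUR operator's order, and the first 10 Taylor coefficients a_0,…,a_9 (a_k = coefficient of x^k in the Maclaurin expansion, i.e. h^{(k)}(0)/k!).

L = (5 + 8·x + 4·x^2) + (-1 - x)·Dx  (order 1).
h: a_k = 8, 40, 112, 688/3, 1136/3, 7984/15, 5920/9, 230176/315, 233488/315, 281392/405, …
ICs: h(0) = 8.

f: a_k = 2, 4, 4, 8/3, 4/3, 8/15, 8/45, 16/315, 4/315, 8/2835, …
Substitute x→r, Dx→(1/r')Dx; clear ⇒ L₀.
h₀' ⇒ L via d/dx closure of L₀.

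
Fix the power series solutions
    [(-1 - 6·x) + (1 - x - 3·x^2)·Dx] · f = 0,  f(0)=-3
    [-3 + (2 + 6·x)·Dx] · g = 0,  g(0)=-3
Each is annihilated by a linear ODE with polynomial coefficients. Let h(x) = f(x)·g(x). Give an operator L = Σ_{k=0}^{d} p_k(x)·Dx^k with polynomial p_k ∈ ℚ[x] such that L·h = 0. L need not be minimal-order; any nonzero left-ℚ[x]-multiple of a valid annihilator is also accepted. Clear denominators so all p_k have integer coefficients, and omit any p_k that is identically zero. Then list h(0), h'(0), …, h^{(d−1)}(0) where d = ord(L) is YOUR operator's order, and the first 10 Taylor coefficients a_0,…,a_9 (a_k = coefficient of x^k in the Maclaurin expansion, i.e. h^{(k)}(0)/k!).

L = (5 + 15·x + 27·x^2) + (-2 - 4·x + 12·x^2 + 18·x^3)·Dx  (order 1).
h: a_k = 9, 45/2, 315/8, 1953/16, 27099/128, 163251/256, 1165599/1024, 6898761/2048, 196945659/32768, 1182832479/65536, …
ICs: h(0) = 9.

f: a_k = -3, -3, -12, -21, -57, -120, -291, -651, -1524, -3477, …
g: a_k = -3, -9/2, 27/8, -81/16, 1215/128, -5103/256, 45927/1024, -216513/2048, 8444007/32768, -42220035/65536, …
Product ⇒ symmetric product L₀, ord ≤ 1.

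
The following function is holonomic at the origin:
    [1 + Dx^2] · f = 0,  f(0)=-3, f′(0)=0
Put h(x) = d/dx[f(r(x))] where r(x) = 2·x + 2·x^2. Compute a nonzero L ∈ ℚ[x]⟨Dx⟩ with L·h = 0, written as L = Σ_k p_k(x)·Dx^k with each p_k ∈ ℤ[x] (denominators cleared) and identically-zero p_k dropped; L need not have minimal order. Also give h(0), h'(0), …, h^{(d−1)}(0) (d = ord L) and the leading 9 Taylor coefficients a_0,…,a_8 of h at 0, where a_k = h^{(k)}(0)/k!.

L = (16 + 32·x + 96·x^2 + 128·x^3 + 64·x^4) + (-6 - 12·x)·Dx + (1 + 4·x + 4·x^2)·Dx^2  (order 2).
h: a_k = 0, 12, 36, 16, -40, -352/5, -224/5, 1664/105, 1632/35, …
ICs: h(0) = 0, h′(0) = 12.

f: a_k = -3, 0, 3/2, 0, -1/8, 0, 1/240, 0, -1/13440, …
L₀ from L_f via x↦r, Dx↦r'^{-1}Dx.
Differentiate: ansatz ord ≤ ord L₀ ⇒ L.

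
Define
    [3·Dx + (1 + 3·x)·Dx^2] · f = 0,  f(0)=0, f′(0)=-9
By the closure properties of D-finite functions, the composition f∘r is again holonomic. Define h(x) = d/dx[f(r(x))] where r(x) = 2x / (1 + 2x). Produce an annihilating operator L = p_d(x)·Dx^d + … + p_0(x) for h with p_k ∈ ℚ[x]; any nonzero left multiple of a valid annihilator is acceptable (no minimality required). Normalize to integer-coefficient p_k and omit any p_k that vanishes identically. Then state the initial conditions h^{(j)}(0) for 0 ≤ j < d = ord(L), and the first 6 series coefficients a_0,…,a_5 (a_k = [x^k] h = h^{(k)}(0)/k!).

L = (10 + 32·x) + (1 + 10·x + 16·x^2)·Dx  (order 1).
h: a_k = -18, 180, -1512, 12240, -98208, 786240, …
ICs: h(0) = -18.

f: a_k = 0, -9, 27/2, -27, 243/4, -729/5, …
h₀=f(r): pull back L_f along r ⇒ L₀.
Differentiate: ansatz ord ≤ ord L₀ ⇒ L.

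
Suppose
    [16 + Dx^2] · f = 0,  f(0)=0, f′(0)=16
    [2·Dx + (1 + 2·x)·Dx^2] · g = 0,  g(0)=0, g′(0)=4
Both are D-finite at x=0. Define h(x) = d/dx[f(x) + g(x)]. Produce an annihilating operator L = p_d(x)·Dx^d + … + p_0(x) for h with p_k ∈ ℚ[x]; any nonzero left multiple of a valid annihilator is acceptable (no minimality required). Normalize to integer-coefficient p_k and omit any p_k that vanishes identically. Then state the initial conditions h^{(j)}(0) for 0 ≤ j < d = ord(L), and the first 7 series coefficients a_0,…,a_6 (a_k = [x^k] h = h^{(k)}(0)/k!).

L = (160 + 256·x + 256·x^2) + (48 + 224·x + 384·x^2 + 256·x^3)·Dx + (10 + 16·x + 16·x^2)·Dx^2 + (3 + 14·x + 24·x^2 + 16·x^3)·Dx^3  (order 3).
h: a_k = 20, -8, -112, -32, 704/3, -128, 7424/45, …
ICs: h(0) = 20, h′(0) = -8, h′′(0) = -224.

f: a_k = 0, 16, 0, -128/3, 0, 512/15, 0, …
g: a_k = 0, 4, -4, 16/3, -8, 64/5, -64/3, …
L₀ := lclm(L_f,L_g); ord L₀ ≤ 2+2.
h=h₀': d/dx-closure on L₀ ⇒ L.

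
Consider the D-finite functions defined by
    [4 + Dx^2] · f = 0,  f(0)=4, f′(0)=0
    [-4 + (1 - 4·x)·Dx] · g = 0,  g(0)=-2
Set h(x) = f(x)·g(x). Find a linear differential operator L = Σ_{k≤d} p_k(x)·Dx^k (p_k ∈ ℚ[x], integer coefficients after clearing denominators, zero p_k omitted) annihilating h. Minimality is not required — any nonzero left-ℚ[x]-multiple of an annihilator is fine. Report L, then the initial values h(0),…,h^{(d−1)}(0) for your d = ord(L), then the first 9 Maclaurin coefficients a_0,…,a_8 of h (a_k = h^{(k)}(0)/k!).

L = (-4 + 16·x) + 8·Dx + (-1 + 4·x)·Dx^2  (order 2).
h: a_k = -8, -32, -112, -448, -5392/3, -21568/3, -1294048/45, -5176192/45, -144933392/315, …
ICs: h(0) = -8, h′(0) = -32.

f: a_k = 4, 0, -8, 0, 8/3, 0, -16/45, 0, 8/315, …
g: a_k = -2, -8, -32, -128, -512, -2048, -8192, -32768, -131072, …
L₀ := L_f ⊗_s L_g (sym. prod.), ord ≤ 2.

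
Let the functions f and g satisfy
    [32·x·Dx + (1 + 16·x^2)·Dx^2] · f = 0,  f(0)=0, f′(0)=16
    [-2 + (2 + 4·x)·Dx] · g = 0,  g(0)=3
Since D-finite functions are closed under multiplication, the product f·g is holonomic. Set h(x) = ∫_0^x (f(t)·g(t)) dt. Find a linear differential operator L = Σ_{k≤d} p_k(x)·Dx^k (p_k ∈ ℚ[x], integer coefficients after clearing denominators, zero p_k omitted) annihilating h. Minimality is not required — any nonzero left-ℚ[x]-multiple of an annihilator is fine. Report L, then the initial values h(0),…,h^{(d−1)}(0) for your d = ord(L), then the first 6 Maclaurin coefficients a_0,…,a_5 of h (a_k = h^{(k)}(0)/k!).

L = (3 - 32·x - 16·x^2)·Dx + (-2 + 28·x + 96·x^2 + 64·x^3)·Dx^2 + (1 + 4·x + 20·x^2 + 64·x^3 + 64·x^4)·Dx^3  (order 3).
h: a_k = 0, 0, 24, 16, -70, -232/5, …
ICs: h(0) = 0, h′(0) = 0, h′′(0) = 48.

f: a_k = 0, 16, 0, -256/3, 0, 4096/5, …
g: a_k = 3, 3, -3/2, 3/2, -15/8, 21/8, …
f·g: L₀ = L_f ⊗_s L_g, ord ≤ 2·1.
h=∫h₀ ⇒ L = L₀·Dx.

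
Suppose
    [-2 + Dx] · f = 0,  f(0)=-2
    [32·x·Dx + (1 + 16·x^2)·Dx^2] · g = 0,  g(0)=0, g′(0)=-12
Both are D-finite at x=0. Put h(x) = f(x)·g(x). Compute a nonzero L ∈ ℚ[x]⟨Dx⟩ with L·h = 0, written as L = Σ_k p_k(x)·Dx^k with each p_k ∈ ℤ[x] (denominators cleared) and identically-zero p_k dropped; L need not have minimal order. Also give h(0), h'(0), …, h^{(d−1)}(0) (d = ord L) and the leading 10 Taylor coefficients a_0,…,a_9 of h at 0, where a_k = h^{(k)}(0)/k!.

f: a_k = -2, -4, -4, -8/3, -4/3, -8/15, -8/45, -16/315, -4/315, -8/2835, …
g: a_k = 0, -12, 0, 64, 0, -3072/5, 0, 49152/7, 0, -262144/3, …
L₀ := L_f ⊗_s L_g (sym. prod.), ord ≤ 2.
L = (4 - 64·x + 64·x^2) + (-4 + 32·x - 64·x^2)·Dx + (1 + 16·x^2)·Dx^2  (order 2).
h: a_k = 0, 24, 48, -80, -224, 4944/5, 6880/3, -408416/35, -2780608/105, 46457392/315, …
ICs: h(0) = 0, h′(0) = 24.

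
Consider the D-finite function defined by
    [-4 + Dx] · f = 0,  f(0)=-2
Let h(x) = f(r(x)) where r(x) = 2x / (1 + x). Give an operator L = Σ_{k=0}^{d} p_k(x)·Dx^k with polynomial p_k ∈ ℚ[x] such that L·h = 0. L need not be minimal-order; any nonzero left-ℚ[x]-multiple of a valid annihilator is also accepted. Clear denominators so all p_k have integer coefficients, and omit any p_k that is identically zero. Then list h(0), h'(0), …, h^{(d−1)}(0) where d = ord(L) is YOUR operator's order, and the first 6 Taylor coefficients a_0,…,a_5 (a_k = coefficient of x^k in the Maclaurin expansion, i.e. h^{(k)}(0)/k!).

L = -8 + (1 + 2·x + x^2)·Dx  (order 1).
h: a_k = -2, -16, -48, -176/3, -16/3, 176/5, …
ICs: h(0) = -2.

f: a_k = -2, -8, -16, -64/3, -64/3, -256/15, …
f∘r: x↦r, Dx↦Dx/r' in L_f ⇒ L₀.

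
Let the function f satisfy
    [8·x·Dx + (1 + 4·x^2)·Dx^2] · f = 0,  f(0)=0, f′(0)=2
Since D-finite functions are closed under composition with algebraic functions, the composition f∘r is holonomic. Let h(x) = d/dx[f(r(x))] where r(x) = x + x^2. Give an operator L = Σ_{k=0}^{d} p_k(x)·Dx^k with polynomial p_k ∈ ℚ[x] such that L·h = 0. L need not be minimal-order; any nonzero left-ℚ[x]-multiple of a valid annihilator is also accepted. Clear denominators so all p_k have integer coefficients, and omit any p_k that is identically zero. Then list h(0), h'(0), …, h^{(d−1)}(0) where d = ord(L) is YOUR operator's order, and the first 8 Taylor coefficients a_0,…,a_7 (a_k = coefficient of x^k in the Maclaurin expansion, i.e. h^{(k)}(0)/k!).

f: a_k = 0, 2, 0, -8/3, 0, 32/5, 0, -128/7, …
h₀=f(r): pull back L_f along r ⇒ L₀.
h=h₀': d/dx-closure on L₀ ⇒ L.
L = (-2 + 8·x + 32·x^2 + 48·x^3 + 24·x^4) + (1 + 2·x + 4·x^2 + 16·x^3 + 20·x^4 + 8·x^5)·Dx  (order 1).
h: a_k = 2, 4, -8, -32, -8, 176, 320, -512, …
ICs: h(0) = 2.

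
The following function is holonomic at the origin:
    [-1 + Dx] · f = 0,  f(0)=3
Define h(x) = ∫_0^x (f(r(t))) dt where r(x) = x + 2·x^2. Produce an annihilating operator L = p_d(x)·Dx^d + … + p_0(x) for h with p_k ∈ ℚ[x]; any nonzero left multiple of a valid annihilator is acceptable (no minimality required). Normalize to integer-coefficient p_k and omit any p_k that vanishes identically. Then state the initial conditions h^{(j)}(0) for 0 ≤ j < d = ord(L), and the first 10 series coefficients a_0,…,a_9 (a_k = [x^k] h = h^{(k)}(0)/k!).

f: a_k = 3, 3, 3/2, 1/2, 1/8, 1/40, 1/240, 1/1680, 1/13440, 1/120960, …
Change of var in L_f (x↦r) gives L₀.
Integrate: L := L₀·Dx.
L = (-1 - 4·x)·Dx + Dx^2  (order 2).
h: a_k = 0, 3, 3/2, 5/2, 13/8, 73/40, 281/240, 1741/1680, 1697/2688, 57233/120960, …
ICs: h(0) = 0, h′(0) = 3.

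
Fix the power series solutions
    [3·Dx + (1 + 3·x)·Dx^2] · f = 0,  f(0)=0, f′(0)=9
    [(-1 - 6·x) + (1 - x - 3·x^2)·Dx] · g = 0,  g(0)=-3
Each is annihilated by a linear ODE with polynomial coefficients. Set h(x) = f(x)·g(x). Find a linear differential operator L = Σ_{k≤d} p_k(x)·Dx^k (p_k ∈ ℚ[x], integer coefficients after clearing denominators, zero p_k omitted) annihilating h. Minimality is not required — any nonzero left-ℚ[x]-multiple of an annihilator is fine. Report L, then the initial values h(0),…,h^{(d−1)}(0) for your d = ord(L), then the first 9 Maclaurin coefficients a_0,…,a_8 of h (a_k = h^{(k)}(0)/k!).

f: a_k = 0, 9, -27/2, 27, -243/4, 729/5, -729/2, 6561/7, -19683/8, …
g: a_k = -3, -3, -12, -21, -57, -120, -291, -651, -1524, …
f·g: L₀ = L_f ⊗_s L_g, ord ≤ 2·1.
L = (9 + 36·x) + (-1 + 21·x + 45·x^2)·Dx + (-1 - 2·x + 6·x^2 + 9·x^3)·Dx^2  (order 2).
h: a_k = 0, -27, 27/2, -297/2, 297/4, -16173/20, 2538/5, -662229/140, 1168641/280, …
ICs: h(0) = 0, h′(0) = -27.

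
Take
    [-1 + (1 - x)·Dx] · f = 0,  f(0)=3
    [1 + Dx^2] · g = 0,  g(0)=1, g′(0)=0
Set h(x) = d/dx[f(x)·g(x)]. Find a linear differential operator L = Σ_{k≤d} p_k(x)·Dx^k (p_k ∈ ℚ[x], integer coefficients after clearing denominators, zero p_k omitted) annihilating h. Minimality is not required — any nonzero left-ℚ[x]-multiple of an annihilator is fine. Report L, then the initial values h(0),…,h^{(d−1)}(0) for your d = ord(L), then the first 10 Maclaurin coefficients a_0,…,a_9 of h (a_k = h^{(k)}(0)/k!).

L = (-1 - 2·x + x^2) + (-2 + 2·x)·Dx + (1 - 2·x + x^2)·Dx^2  (order 2).
h: a_k = 3, 3, 9/2, 13/2, 65/8, 389/40, 2723/240, 4357/336, 13071/896, 1960649/120960, …
ICs: h(0) = 3, h′(0) = 3.

f: a_k = 3, 3, 3, 3, 3, 3, 3, 3, 3, 3, …
g: a_k = 1, 0, -1/2, 0, 1/24, 0, -1/720, 0, 1/40320, 0, …
Sym-product of L_f,L_g gives L₀ (≤ ord 2).
Derive L from L₀ (diff closure).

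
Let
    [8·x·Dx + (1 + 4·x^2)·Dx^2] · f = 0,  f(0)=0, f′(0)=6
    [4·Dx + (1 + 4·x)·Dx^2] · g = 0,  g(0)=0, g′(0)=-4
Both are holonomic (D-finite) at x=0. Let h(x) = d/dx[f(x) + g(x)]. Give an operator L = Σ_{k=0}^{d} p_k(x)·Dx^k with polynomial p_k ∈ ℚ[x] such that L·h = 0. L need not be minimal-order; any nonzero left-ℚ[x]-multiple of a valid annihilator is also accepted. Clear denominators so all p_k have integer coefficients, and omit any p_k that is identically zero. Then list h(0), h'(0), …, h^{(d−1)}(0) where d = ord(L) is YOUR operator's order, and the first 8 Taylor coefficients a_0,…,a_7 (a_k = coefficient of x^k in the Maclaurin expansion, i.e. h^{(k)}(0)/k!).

f: a_k = 0, 6, 0, -8, 0, 96/5, 0, -384/7, …
g: a_k = 0, -4, 8, -64/3, 64, -1024/5, 2048/3, -16384/7, …
Weyl lclm of L_f,L_g ⇒ L₀ (ord ≤ 4).
h₀' ⇒ L via d/dx closure of L₀.
L = (-8 - 96·x + 96·x^2 + 128·x^3) + (-10 - 16·x - 72·x^2 + 192·x^3 + 256·x^4)·Dx + (-1 - 2·x + 8·x^2 + 8·x^3 + 48·x^4 + 64·x^5)·Dx^2  (order 2).
h: a_k = 2, 16, -88, 256, -928, 4096, -16768, 65536, …
ICs: h(0) = 2, h′(0) = 16.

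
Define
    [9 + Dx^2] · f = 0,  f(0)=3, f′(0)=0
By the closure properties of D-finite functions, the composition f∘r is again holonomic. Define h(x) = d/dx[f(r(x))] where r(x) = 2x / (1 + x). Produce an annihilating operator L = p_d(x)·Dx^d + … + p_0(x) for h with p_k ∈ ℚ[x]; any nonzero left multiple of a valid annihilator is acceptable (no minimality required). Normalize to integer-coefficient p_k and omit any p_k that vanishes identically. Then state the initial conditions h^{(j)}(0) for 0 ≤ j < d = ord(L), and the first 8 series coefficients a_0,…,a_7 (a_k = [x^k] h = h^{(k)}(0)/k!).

L = (42 + 12·x + 6·x^2) + (6 + 18·x + 18·x^2 + 6·x^3)·Dx + (1 + 4·x + 6·x^2 + 4·x^3 + x^4)·Dx^2  (order 2).
h: a_k = 0, -108, 324, 0, -2160, 34668/5, -61236/5, 74736/7, …
ICs: h(0) = 0, h′(0) = -108.

f: a_k = 3, 0, -27/2, 0, 81/8, 0, -243/80, 0, …
f∘r: x↦r, Dx↦Dx/r' in L_f ⇒ L₀.
Differentiate: ansatz ord ≤ ord L₀ ⇒ L.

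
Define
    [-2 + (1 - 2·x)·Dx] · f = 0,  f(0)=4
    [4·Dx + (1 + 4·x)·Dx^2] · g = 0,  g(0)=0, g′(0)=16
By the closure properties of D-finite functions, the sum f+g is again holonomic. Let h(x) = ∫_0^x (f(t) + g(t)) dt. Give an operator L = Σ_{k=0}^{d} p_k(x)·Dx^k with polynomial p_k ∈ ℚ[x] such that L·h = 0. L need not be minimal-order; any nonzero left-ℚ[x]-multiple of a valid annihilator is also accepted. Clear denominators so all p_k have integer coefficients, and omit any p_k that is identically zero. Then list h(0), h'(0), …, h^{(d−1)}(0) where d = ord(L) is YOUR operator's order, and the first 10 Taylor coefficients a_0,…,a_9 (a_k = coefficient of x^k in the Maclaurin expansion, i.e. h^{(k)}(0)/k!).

f: a_k = 4, 8, 16, 32, 64, 128, 256, 512, 1024, 2048, …
g: a_k = 0, 16, -32, 256/3, -256, 4096/5, -8192/3, 65536/7, -32768, 1048576/9, …
L₀ := lclm(L_f,L_g); ord L₀ ≤ 1+2.
∫: right-multiply L₀ by Dx.
L = (28 + 16·x)·Dx^2 + (-1 + 40·x + 32·x^2)·Dx^3 + (-1 - 3·x + 6·x^2 + 8·x^3)·Dx^4  (order 4).
h: a_k = 0, 4, 12, -16/3, 88/3, -192/5, 2368/15, -7424/21, 8640/7, -31744/9, …
ICs: h(0) = 0, h′(0) = 4, h′′(0) = 24, h′′′(0) = -32.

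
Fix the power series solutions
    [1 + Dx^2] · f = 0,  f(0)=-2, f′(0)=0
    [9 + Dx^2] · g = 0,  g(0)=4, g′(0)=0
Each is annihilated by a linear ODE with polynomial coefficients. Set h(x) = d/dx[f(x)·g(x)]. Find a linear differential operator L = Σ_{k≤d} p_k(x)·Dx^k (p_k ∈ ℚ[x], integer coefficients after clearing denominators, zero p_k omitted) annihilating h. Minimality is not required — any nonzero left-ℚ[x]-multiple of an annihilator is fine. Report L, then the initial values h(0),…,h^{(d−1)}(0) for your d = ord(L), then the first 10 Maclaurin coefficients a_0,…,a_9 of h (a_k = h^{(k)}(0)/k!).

L = 64 + 20·Dx^2 + Dx^4  (order 4).
h: a_k = 0, 80, 0, -544/3, 0, 416/3, 0, -16448/315, 0, 6560/567, …
ICs: h(0) = 0, h′(0) = 80, h′′(0) = 0, h′′′(0) = -1088.

f: a_k = -2, 0, 1, 0, -1/12, 0, 1/360, 0, -1/20160, 0, …
g: a_k = 4, 0, -18, 0, 27/2, 0, -81/20, 0, 729/1120, 0, …
f·g: L₀ = L_f ⊗_s L_g, ord ≤ 2·2.
Differentiate: ansatz ord ≤ ord L₀ ⇒ L.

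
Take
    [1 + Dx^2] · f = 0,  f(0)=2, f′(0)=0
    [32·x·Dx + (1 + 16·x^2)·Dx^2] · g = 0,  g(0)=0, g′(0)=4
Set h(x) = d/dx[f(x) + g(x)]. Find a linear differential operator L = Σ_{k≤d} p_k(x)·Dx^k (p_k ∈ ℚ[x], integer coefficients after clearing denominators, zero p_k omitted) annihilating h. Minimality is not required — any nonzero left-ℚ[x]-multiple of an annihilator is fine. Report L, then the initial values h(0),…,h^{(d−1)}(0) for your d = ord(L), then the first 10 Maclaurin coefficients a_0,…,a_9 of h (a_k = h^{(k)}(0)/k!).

L = (-6112·x + 99328·x^3 + 8192·x^5) + (-31 + 1072·x^2 + 25344·x^4 + 4096·x^6)·Dx + (-6112·x + 99328·x^3 + 8192·x^5)·Dx^2 + (-31 + 1072·x^2 + 25344·x^4 + 4096·x^6)·Dx^3  (order 3).
h: a_k = 4, -2, -64, 1/3, 1024, -1/60, -16384, 1/2520, 262144, -1/181440, …
ICs: h(0) = 4, h′(0) = -2, h′′(0) = -128.

f: a_k = 2, 0, -1, 0, 1/12, 0, -1/360, 0, 1/20160, 0, …
g: a_k = 0, 4, 0, -64/3, 0, 1024/5, 0, -16384/7, 0, 262144/9, …
Weyl lclm of L_f,L_g ⇒ L₀ (ord ≤ 4).
h₀' ⇒ L via d/dx closure of L₀.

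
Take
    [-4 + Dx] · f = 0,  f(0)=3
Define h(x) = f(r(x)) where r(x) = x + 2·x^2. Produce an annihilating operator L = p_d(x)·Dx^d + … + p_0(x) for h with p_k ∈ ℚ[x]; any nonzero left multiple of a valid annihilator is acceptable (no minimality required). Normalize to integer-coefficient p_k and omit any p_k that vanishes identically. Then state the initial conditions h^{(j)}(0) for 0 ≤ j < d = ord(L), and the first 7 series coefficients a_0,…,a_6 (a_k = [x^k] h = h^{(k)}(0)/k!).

L = (-4 - 16·x) + Dx  (order 1).
h: a_k = 3, 12, 48, 128, 320, 3328/5, 19456/15, …
ICs: h(0) = 3.

f: a_k = 3, 12, 24, 32, 32, 128/5, 256/15, …
f∘r: x↦r, Dx↦Dx/r' in L_f ⇒ L₀.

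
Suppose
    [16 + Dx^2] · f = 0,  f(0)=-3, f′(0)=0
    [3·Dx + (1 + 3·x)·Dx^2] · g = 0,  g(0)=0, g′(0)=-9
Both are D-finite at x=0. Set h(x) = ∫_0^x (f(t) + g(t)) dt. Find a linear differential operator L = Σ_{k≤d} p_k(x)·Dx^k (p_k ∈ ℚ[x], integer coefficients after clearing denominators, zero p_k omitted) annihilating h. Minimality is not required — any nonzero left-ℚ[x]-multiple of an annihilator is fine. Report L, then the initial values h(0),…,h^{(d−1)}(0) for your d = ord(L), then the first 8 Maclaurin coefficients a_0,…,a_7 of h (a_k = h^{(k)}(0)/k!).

L = (1680 + 2304·x + 3456·x^2)·Dx^2 + (272 + 1584·x + 3456·x^2 + 3456·x^3)·Dx^3 + (105 + 144·x + 216·x^2)·Dx^4 + (17 + 99·x + 216·x^2 + 216·x^3)·Dx^5  (order 5).
h: a_k = 0, -3, -9/2, 25/2, -27/4, 23/4, -243/10, 11447/210, …
ICs: h(0) = 0, h′(0) = -3, h′′(0) = -9, h′′′(0) = 75, h′′′′(0) = -162.

f: a_k = -3, 0, 24, 0, -32, 0, 256/15, 0, …
g: a_k = 0, -9, 27/2, -27, 243/4, -729/5, 729/2, -6561/7, …
f+g: L₀ = lclm(L_f,L_g), ord ≤ 2+2.
h=∫h₀ ⇒ L = L₀·Dx.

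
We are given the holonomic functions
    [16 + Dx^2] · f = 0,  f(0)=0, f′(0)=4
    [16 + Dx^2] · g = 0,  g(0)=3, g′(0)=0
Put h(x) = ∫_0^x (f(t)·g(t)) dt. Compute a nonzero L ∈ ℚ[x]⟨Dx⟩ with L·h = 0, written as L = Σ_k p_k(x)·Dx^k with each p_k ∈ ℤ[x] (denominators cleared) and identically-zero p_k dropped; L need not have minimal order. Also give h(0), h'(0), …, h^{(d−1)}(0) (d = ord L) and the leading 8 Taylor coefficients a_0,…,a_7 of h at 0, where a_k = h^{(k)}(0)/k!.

f: a_k = 0, 4, 0, -32/3, 0, 128/15, 0, -1024/315, …
g: a_k = 3, 0, -24, 0, 32, 0, -256/15, 0, …
L₀ := L_f ⊗_s L_g (sym. prod.), ord ≤ 4.
∫: right-multiply L₀ by Dx.
L = 64·Dx^2 + Dx^4  (order 4).
h: a_k = 0, 0, 6, 0, -32, 0, 1024/15, 0, …
ICs: h(0) = 0, h′(0) = 0, h′′(0) = 12, h′′′(0) = 0.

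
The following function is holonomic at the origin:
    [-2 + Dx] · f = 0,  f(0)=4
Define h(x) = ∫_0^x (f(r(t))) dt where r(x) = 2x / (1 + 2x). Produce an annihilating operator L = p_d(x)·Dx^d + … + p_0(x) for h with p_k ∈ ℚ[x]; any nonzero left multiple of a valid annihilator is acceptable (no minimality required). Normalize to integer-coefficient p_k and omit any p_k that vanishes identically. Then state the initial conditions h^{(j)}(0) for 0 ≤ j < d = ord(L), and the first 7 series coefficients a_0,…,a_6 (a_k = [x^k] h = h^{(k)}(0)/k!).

f: a_k = 4, 8, 8, 16/3, 8/3, 16/15, 16/45, …
L₀ from L_f via x↦r, Dx↦r'^{-1}Dx.
∫: right-multiply L₀ by Dx.
L = -4·Dx + (1 + 4·x + 4·x^2)·Dx^2  (order 2).
h: a_k = 0, 4, 8, 0, -16/3, 128/15, -128/15, …
ICs: h(0) = 0, h′(0) = 4.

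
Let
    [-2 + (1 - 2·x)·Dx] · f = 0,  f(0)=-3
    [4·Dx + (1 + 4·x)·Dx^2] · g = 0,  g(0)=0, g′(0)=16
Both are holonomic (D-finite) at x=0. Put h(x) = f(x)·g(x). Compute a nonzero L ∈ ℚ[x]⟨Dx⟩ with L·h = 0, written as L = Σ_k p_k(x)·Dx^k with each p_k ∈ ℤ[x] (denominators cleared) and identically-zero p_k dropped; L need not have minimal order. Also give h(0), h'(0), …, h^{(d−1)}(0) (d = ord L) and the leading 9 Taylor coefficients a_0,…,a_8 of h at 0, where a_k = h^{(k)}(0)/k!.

L = 8 + 24·x·Dx + (-1 - 2·x + 8·x^2)·Dx^2  (order 2).
h: a_k = 0, -48, 0, -256, 256, -9728/5, 21504/5, -681984/35, 2076672/35, …
ICs: h(0) = 0, h′(0) = -48.

f: a_k = -3, -6, -12, -24, -48, -96, -192, -384, -768, …
g: a_k = 0, 16, -32, 256/3, -256, 4096/5, -8192/3, 65536/7, -32768, …
h₀=f·g: eliminate ⇒ L₀, order ≤ 1·2.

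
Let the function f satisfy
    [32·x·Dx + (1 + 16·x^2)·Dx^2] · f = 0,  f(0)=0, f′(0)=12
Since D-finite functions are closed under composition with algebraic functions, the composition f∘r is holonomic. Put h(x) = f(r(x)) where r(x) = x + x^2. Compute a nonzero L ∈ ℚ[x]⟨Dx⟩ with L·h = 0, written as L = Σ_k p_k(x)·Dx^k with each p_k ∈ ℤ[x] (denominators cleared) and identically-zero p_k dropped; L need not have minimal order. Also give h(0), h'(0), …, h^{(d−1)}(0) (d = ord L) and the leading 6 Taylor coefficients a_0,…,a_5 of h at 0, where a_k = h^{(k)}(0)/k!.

L = (-2 + 32·x + 128·x^2 + 192·x^3 + 96·x^4)·Dx + (1 + 2·x + 16·x^2 + 64·x^3 + 80·x^4 + 32·x^5)·Dx^2  (order 2).
h: a_k = 0, 12, 12, -64, -192, 2112/5, …
ICs: h(0) = 0, h′(0) = 12.

f: a_k = 0, 12, 0, -64, 0, 3072/5, …
Substitute x→r, Dx→(1/r')Dx; clear ⇒ L₀.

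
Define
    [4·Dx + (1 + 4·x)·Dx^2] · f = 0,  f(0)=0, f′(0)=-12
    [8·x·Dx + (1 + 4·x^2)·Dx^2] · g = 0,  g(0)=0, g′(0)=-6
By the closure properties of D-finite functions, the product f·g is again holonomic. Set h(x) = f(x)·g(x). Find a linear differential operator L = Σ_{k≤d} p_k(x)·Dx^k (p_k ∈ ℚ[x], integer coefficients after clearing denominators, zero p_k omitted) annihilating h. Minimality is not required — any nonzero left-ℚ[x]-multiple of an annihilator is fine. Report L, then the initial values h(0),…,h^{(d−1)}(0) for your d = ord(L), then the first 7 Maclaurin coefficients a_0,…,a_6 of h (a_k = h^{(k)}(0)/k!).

L = (96 + 640·x + 1408·x^2 + 7680·x^3 + 15360·x^4 + 26624·x^5 + 8192·x^7)·Dx + (24 + 320·x + 2656·x^2 + 9728·x^3 + 28160·x^4 + 47616·x^5 + 71680·x^6 + 6144·x^7 + 28672·x^8)·Dx^2 + (12 + 104·x + 672·x^2 + 2976·x^3 + 8256·x^4 + 18048·x^5 + 24576·x^6 + 35328·x^7 + 6144·x^8 + 16384·x^9)·Dx^3 + (1 + 12·x + 68·x^2 + 256·x^3 + 696·x^4 + 1536·x^5 + 2688·x^6 + 3072·x^7 + 4224·x^8 + 1024·x^9 + 2048·x^10)·Dx^4  (order 4).
h: a_k = 0, 0, 72, -144, 288, -960, 17024/5, …
ICs: h(0) = 0, h′(0) = 0, h′′(0) = 144, h′′′(0) = -864.

f: a_k = 0, -12, 24, -64, 192, -3072/5, 2048, …
g: a_k = 0, -6, 0, 8, 0, -96/5, 0, …
Product ⇒ symmetric product L₀, ord ≤ 4.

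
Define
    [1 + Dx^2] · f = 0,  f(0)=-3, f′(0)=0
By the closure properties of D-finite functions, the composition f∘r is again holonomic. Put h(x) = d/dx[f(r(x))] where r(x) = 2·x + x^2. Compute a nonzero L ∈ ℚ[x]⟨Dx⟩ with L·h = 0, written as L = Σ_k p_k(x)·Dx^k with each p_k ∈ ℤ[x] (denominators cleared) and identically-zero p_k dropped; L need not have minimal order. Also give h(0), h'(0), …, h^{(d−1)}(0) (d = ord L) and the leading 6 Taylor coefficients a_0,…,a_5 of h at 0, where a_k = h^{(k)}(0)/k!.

f: a_k = -3, 0, 3/2, 0, -1/8, 0, …
h₀=f(r): pull back L_f along r ⇒ L₀.
Differentiate: ansatz ord ≤ ord L₀ ⇒ L.
L = (7 + 16·x + 24·x^2 + 16·x^3 + 4·x^4) + (-3 - 3·x)·Dx + (1 + 2·x + x^2)·Dx^2  (order 2).
h: a_k = 0, 12, 18, -2, -20, -82/5, …
ICs: h(0) = 0, h′(0) = 12.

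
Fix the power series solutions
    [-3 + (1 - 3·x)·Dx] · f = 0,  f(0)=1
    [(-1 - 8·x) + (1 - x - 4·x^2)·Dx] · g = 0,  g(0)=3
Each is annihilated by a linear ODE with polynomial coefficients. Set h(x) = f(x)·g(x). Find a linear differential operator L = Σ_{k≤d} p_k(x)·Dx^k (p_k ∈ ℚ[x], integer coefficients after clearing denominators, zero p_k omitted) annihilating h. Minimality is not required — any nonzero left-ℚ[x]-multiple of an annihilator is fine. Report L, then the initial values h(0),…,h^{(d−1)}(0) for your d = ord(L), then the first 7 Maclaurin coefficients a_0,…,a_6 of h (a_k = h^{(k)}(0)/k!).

f: a_k = 1, 3, 9, 27, 81, 243, 729, …
g: a_k = 3, 3, 15, 27, 87, 195, 543, …
Product ⇒ symmetric product L₀, ord ≤ 1.
L = (-4 - 2·x + 36·x^2) + (1 - 4·x - x^2 + 12·x^3)·Dx  (order 1).
h: a_k = 3, 12, 51, 180, 627, 2076, 6771, …
ICs: h(0) = 3.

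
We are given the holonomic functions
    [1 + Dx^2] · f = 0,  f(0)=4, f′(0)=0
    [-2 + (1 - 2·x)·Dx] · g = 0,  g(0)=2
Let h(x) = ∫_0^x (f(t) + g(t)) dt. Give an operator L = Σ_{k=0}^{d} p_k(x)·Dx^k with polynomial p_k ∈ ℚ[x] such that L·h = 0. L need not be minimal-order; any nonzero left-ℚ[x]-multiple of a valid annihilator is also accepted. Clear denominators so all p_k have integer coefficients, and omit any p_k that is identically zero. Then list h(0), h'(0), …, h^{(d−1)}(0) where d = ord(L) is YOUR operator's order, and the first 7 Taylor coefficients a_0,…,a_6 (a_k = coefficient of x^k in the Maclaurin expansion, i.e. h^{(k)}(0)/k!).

L = (-50 + 8·x - 8·x^2)·Dx + (9 - 22·x + 12·x^2 - 8·x^3)·Dx^2 + (-50 + 8·x - 8·x^2)·Dx^3 + (9 - 22·x + 12·x^2 - 8·x^3)·Dx^4  (order 4).
h: a_k = 0, 6, 2, 2, 4, 193/30, 32/3, …
ICs: h(0) = 0, h′(0) = 6, h′′(0) = 4, h′′′(0) = 12.

f: a_k = 4, 0, -2, 0, 1/6, 0, -1/180, …
g: a_k = 2, 4, 8, 16, 32, 64, 128, …
f+g: L₀ = lclm(L_f,L_g), ord ≤ 2+1.
∫: right-multiply L₀ by Dx.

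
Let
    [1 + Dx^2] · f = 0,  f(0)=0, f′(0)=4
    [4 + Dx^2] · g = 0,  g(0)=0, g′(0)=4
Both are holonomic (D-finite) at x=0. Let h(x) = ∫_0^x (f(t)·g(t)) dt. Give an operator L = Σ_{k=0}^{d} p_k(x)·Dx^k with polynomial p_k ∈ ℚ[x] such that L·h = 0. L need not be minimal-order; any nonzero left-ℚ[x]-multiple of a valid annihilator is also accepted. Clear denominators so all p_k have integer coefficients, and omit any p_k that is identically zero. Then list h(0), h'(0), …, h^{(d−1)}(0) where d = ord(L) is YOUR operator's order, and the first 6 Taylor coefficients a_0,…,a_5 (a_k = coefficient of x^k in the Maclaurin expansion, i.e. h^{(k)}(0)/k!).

L = 9·Dx + 10·Dx^3 + Dx^5  (order 5).
h: a_k = 0, 0, 0, 16/3, 0, -8/3, …
ICs: h(0) = 0, h′(0) = 0, h′′(0) = 0, h′′′(0) = 32, h′′′′(0) = 0.

f: a_k = 0, 4, 0, -2/3, 0, 1/30, …
g: a_k = 0, 4, 0, -8/3, 0, 8/15, …
f·g: L₀ = L_f ⊗_s L_g, ord ≤ 2·2.
h=∫₀ˣh₀: take L = L₀·Dx.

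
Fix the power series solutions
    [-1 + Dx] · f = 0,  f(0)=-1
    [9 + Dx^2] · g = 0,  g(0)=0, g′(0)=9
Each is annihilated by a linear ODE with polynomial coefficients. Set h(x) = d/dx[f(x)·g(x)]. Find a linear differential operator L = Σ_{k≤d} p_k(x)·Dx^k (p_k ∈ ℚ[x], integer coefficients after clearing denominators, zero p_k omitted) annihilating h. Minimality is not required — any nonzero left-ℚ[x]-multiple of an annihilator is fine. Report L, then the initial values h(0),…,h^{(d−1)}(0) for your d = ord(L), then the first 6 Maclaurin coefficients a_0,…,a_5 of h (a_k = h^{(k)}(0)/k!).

L = 10 - 2·Dx + Dx^2  (order 2).
h: a_k = -9, -18, 27, 48, 3/2, -117/5, …
ICs: h(0) = -9, h′(0) = -18.

f: a_k = -1, -1, -1/2, -1/6, -1/24, -1/120, …
g: a_k = 0, 9, 0, -27/2, 0, 243/40, …
f·g: L₀ = L_f ⊗_s L_g, ord ≤ 1·2.
h₀' ⇒ L via d/dx closure of L₀.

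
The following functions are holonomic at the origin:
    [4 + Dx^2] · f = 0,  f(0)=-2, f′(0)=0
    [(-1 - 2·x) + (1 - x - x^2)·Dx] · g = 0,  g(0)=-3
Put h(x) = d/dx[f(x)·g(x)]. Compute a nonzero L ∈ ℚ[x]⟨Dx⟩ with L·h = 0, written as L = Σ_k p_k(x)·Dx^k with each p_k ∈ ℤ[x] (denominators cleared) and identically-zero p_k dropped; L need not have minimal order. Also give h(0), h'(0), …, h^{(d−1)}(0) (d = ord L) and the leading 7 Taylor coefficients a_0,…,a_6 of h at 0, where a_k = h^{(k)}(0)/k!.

f: a_k = -2, 0, 4, 0, -4/3, 0, 8/45, …
g: a_k = -3, -3, -6, -9, -15, -24, -39, …
f·g: L₀ = L_f ⊗_s L_g, ord ≤ 2·1.
h=h₀': d/dx-closure on L₀ ⇒ L.
L = (-6 - 16·x - 8·x^2 + 16·x^3 + 8·x^4) + (-1 + 2·x + 12·x^2 + 8·x^3)·Dx + (1 - 3·x - x^2 + 4·x^3 + 2·x^4)·Dx^2  (order 2).
h: a_k = 6, 0, 18, 40, 80, 764/5, 4354/15, …
ICs: h(0) = 6, h′(0) = 0.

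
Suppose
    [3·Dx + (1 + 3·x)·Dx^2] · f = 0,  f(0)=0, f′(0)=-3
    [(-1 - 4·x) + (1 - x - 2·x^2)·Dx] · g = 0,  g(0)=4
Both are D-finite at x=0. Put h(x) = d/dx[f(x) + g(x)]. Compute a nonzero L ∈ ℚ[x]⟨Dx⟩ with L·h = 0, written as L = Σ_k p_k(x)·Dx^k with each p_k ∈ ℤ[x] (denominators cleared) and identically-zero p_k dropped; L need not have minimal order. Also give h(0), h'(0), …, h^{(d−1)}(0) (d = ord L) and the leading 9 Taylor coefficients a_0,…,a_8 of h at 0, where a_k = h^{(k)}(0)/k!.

f: a_k = 0, -3, 9/2, -9, 81/4, -243/5, 243/2, -2187/7, 6561/8, …
g: a_k = 4, 4, 12, 20, 44, 84, 172, 340, 684, …
h₀=f+g: left-lcm gives L₀, ord ≤ 3.
Differentiate: ansatz ord ≤ ord L₀ ⇒ L.
L = (-66 - 270·x - 576·x^2 - 336·x^3 - 288·x^4) + (-4 - 96·x - 492·x^2 - 832·x^3 - 696·x^4 - 480·x^5)·Dx + (3 + 19·x + 25·x^2 - 39·x^3 - 116·x^4 - 164·x^5 - 96·x^6)·Dx^2  (order 2).
h: a_k = 1, 33, 33, 257, 177, 1761, 193, 12033, -7407, …
ICs: h(0) = 1, h′(0) = 33.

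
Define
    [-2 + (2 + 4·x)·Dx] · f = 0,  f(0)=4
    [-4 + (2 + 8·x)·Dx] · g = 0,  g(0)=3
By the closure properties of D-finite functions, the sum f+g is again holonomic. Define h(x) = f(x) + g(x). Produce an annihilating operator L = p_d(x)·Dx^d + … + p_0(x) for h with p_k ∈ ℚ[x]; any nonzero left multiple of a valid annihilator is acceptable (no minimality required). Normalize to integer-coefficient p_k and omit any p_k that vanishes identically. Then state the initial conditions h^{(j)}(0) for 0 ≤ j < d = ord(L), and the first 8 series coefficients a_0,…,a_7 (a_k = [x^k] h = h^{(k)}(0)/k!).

f: a_k = 4, 4, -2, 2, -5/2, 7/2, -21/4, 33/4, …
g: a_k = 3, 6, -6, 12, -30, 84, -252, 792, …
Weyl lclm of L_f,L_g ⇒ L₀ (ord ≤ 2).
L = -2 + (3 + 8·x)·Dx + (1 + 6·x + 8·x^2)·Dx^2  (order 2).
h: a_k = 7, 10, -8, 14, -65/2, 175/2, -1029/4, 3201/4, …
ICs: h(0) = 7, h′(0) = 10.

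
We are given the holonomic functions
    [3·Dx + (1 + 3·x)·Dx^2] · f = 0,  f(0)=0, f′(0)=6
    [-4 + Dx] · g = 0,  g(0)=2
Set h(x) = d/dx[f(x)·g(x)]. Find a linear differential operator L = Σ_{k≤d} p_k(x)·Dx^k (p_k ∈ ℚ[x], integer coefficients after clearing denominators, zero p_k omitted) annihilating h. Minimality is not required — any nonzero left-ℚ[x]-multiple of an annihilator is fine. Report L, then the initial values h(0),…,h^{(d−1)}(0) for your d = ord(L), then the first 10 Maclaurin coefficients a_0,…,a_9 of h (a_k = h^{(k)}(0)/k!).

f: a_k = 0, 6, -9, 18, -81/2, 486/5, -243, 4374/7, -6561/4, 4374, …
g: a_k = 2, 8, 16, 64/3, 64/3, 256/15, 512/45, 2048/315, 1024/315, 4096/2835, …
h₀=f·g: eliminate ⇒ L₀, order ≤ 2·1.
h=h₀': d/dx-closure on L₀ ⇒ L.
L = (40 + 96·x + 576·x^2) + (-14 - 84·x - 288·x^2)·Dx + (1 + 15·x + 36·x^2)·Dx^2  (order 2).
h: a_k = 12, 60, 180, 188, 472, -372, 31036/15, -85948/15, 125238/7, -7331572/135, …
ICs: h(0) = 12, h′(0) = 60.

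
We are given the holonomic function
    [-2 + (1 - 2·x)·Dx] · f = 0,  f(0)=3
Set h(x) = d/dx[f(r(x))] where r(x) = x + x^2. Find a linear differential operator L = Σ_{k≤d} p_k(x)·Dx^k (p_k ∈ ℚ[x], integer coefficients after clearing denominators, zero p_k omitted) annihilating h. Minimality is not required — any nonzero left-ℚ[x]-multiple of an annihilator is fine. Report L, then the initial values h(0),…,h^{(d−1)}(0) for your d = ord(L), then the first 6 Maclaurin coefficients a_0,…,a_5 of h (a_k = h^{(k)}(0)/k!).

L = (6 + 12·x + 12·x^2) + (-1 + 6·x^2 + 4·x^3)·Dx  (order 1).
h: a_k = 6, 36, 144, 528, 1800, 5904, …
ICs: h(0) = 6.

f: a_k = 3, 6, 12, 24, 48, 96, …
Substitute x→r, Dx→(1/r')Dx; clear ⇒ L₀.
Derive L from L₀ (diff closure).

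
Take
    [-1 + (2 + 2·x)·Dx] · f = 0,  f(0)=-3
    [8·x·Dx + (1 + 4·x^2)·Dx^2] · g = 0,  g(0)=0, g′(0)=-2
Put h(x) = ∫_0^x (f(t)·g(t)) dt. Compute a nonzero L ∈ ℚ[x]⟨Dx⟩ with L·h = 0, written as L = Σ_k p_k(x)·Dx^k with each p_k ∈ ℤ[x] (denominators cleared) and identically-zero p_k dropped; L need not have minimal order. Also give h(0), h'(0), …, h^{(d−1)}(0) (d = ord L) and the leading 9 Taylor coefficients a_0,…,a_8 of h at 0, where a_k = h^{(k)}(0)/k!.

L = (3 - 16·x - 4·x^2)·Dx + (-4 + 28·x + 48·x^2 + 16·x^3)·Dx^2 + (4 + 8·x + 20·x^2 + 32·x^3 + 16·x^4)·Dx^3  (order 3).
h: a_k = 0, 0, 3, 1, -35/16, -29/40, 6389/1920, 847/640, -1022653/143360, …
ICs: h(0) = 0, h′(0) = 0, h′′(0) = 6.

f: a_k = -3, -3/2, 3/8, -3/16, 15/128, -21/256, 63/1024, -99/2048, 1287/32768, …
g: a_k = 0, -2, 0, 8/3, 0, -32/5, 0, 128/7, 0, …
Sym-product of L_f,L_g gives L₀ (≤ ord 2).
h=∫₀ˣh₀: take L = L₀·Dx.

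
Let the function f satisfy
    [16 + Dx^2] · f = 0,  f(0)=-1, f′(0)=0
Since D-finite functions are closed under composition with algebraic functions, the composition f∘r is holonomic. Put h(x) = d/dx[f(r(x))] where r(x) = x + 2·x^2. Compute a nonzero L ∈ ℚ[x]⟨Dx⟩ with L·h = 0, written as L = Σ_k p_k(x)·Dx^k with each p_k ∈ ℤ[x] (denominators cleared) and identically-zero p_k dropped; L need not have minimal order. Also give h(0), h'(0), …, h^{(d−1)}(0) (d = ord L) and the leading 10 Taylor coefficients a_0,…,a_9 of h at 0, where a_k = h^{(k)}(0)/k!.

f: a_k = -1, 0, 8, 0, -32/3, 0, 256/45, 0, -512/315, 0, …
L₀ from L_f via x↦r, Dx↦r'^{-1}Dx.
Derive L from L₀ (diff closure).
L = (64 + 256·x + 1536·x^2 + 4096·x^3 + 4096·x^4) + (-12 - 48·x)·Dx + (1 + 8·x + 16·x^2)·Dx^2  (order 2).
h: a_k = 0, 16, 96, 256/3, -1280/3, -22528/15, -28672/15, 425984/315, 278528/35, 33554432/2835, …
ICs: h(0) = 0, h′(0) = 16.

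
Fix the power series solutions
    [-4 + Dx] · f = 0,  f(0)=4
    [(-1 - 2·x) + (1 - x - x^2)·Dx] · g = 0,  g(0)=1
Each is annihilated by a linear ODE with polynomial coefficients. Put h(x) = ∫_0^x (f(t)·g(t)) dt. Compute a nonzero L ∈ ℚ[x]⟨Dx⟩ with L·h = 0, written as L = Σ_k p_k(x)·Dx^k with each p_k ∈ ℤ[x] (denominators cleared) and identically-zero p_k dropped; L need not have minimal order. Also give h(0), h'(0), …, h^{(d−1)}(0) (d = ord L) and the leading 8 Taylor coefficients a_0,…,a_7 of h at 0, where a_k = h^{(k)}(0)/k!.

f: a_k = 4, 16, 32, 128/3, 128/3, 512/15, 1024/45, 4096/315, …
g: a_k = 1, 1, 2, 3, 5, 8, 13, 21, …
L₀ := L_f ⊗_s L_g (sym. prod.), ord ≤ 1.
h=∫₀ˣh₀: take L = L₀·Dx.
L = (5 - 2·x - 4·x^2)·Dx + (-1 + x + x^2)·Dx^2  (order 2).
h: a_k = 0, 4, 10, 56/3, 89/3, 652/15, 2776/45, 5492/63, …
ICs: h(0) = 0, h′(0) = 4.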